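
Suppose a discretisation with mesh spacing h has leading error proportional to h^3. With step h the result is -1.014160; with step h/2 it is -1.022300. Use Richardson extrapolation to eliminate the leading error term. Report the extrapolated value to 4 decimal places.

The leading error scales as h^3; refining by a factor of 2 reduces it by 2^3 = 8.
Extrapolated value = (8·A(h/2) − A(h)) / (8 − 1)
= (8·(-1.022300) − (-1.014160)) / 7
= -7.164240 / 7 = -1.023463

-1.0235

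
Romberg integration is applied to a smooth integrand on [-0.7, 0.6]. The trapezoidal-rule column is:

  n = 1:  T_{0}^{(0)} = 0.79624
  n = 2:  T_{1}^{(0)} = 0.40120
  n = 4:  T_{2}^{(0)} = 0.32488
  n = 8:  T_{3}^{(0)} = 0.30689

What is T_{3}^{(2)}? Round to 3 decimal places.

Richardson extrapolation on the trapezoidal column (denominator 4−1=3):
T_{2}^{(1)} = (4·0.32488 − 0.40120) / 3 = 0.29944
T_{3}^{(1)} = 0.30689 + (0.30689 − 0.32488)/3 = 0.30089
T_{3}^{(2)} = (16·0.30089 − 0.29944) / 15 = 0.30099

0.301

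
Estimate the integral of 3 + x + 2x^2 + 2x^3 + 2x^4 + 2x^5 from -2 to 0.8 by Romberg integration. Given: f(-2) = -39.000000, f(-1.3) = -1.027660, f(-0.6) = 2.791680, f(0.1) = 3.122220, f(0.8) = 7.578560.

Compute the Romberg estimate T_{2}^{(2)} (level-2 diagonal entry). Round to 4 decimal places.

T_{0}^{(0)} (trapezoid, 1 panel, h=2.8000): -43.990016
T_{1}^{(0)} (trapezoid, 2 panels, h=1.4000): -18.086656
T_{2}^{(0)} (trapezoid, 4 panels, h=0.7000): -7.577136
T_{1}^{(1)} = -18.086656 + (-18.086656 − (-43.990016))/3 = -9.452203
T_{2}^{(1)} = -7.577136 + (-7.577136 − (-18.086656))/3 = -4.073963
T_{2}^{(2)} = -4.073963 + (-4.073963 − (-9.452203))/15 = -3.715414

-3.7154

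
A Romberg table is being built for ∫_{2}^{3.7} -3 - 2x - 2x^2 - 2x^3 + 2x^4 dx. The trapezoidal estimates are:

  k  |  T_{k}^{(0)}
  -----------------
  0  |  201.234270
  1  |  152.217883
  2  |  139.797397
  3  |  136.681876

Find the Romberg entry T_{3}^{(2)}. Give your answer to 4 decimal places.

135.6424

Richardson extrapolation on the trapezoidal column (denominator 4−1=3):
T_{2}^{(1)} = 139.797397 + (139.797397 − 152.217883)/3 = 135.657235
T_{3}^{(1)} = (4·136.681876 − 139.797397) / 3 = 135.643369
T_{3}^{(2)} = 135.643369 + (135.643369 − 135.657235)/15 = 135.642445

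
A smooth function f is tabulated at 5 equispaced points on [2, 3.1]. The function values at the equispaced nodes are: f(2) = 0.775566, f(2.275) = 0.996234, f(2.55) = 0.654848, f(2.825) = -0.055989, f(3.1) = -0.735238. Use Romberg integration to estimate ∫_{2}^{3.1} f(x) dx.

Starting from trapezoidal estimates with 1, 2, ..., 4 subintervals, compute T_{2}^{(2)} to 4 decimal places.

0.4672

T_{0}^{(0)} (trapezoid, 1 panel, h=1.1000): 0.022180
T_{1}^{(0)} (trapezoid, 2 panels, h=0.5500): 0.371257
T_{2}^{(0)} (trapezoid, 4 panels, h=0.2750): 0.444196
T_{1}^{(1)} = 0.371257 + (0.371257 − 0.022180)/3 = 0.487616
T_{2}^{(1)} = 0.444196 + (0.444196 − 0.371257)/3 = 0.468509
T_{2}^{(2)} = 0.468509 + (0.468509 − 0.487616)/15 = 0.467235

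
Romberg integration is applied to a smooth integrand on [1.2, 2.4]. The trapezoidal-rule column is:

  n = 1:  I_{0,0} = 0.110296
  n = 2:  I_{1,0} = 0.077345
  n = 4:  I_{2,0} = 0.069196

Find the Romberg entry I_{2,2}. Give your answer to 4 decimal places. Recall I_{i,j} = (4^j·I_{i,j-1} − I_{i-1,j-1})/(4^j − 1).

I_{1,1} = 0.077345 + (0.077345 − 0.110296)/3 = 0.066361
I_{2,1} = 0.069196 + (0.069196 − 0.077345)/3 = 0.066480
I_{2,2} = (16·0.066480 − 0.066361) / 15 = 0.066488
(Column j=1 coincides with Simpson's rule on the same nodes.)

0.0665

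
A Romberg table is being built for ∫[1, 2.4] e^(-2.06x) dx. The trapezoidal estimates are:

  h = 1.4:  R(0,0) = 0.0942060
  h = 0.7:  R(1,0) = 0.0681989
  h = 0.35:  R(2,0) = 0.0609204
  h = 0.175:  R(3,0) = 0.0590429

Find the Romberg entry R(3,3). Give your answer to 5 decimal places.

0.05841

Richardson extrapolation on the trapezoidal column (denominator 4−1=3):
R(1,1) = 0.0681989 + (0.0681989 − 0.0942060)/3 = 0.0595299
R(2,1) = (4·0.0609204 − 0.0681989) / 3 = 0.0584942
R(3,1) = 0.0590429 + (0.0590429 − 0.0609204)/3 = 0.0584171
R(2,2) = 0.0584942 + (0.0584942 − 0.0595299)/15 = 0.0584252
R(3,2) = (16·0.0584171 − 0.0584942) / 15 = 0.0584120
R(3,3) = (64·0.0584120 − 0.0584252) / 63 = 0.0584118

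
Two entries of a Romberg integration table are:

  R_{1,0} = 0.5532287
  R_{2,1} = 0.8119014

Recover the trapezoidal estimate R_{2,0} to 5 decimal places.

0.74723

From R_{2,1} = (4·R_{2,0} − R_{1,0})/3, solve for R_{2,0}:
4·R_{2,0} = 3·0.8119014 + 0.5532287 = 2.9889329
R_{2,0} = 0.7472332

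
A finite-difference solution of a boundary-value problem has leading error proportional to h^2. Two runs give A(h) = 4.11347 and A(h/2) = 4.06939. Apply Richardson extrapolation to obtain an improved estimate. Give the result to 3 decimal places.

The leading error scales as h^2; refining by a factor of 2 reduces it by 2^2 = 4.
Extrapolated value = (4·A(h/2) − A(h)) / (4 − 1)
= (4·4.06939 − 4.11347) / 3
= 12.16409 / 3 = 4.05470

4.055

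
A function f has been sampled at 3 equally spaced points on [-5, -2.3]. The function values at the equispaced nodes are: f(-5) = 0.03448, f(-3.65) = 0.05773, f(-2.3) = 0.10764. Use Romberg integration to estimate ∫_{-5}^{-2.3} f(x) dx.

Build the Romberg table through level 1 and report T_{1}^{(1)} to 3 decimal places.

0.168

T_{0}^{(0)} (trapezoid, 1 panel, h=2.7000): 0.19186
T_{1}^{(0)} (trapezoid, 2 panels, h=1.3500): 0.17387
T_{1}^{(1)} = 0.17387 + (0.17387 − 0.19186)/3 = 0.16787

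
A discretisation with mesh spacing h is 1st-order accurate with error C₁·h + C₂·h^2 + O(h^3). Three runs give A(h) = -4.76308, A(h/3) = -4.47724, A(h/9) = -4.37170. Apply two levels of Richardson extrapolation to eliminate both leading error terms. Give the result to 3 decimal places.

-4.317

First eliminate the h term (factor 3^1 = 3):
  B₁ = (3·(-4.47724) − (-4.76308))/2 = -4.33432
  B₂ = (3·(-4.37170) − (-4.47724))/2 = -4.31893
Then eliminate the h^2 term (factor 3^2 = 9):
  (9·(-4.31893) − (-4.33432))/8 = -4.31701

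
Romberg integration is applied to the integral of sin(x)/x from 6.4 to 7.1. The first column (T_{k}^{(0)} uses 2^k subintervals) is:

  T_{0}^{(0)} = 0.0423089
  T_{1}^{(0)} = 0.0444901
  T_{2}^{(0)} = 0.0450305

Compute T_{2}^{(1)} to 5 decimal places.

Richardson extrapolation on the trapezoidal column (denominator 4−1=3):
T_{2}^{(1)} = 0.0450305 + (0.0450305 − 0.0444901)/3 = 0.0452106
(Column j=1 coincides with Simpson's rule on the same nodes.)

0.04521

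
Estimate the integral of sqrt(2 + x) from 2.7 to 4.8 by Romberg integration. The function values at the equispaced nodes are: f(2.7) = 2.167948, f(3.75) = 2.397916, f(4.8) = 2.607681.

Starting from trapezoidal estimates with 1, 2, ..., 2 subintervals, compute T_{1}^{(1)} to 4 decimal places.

T_{0}^{(0)} (trapezoid, 1 panel, h=2.1000): 5.014410
T_{1}^{(0)} (trapezoid, 2 panels, h=1.0500): 5.025017
T_{1}^{(1)} = 5.025017 + (5.025017 − 5.014410)/3 = 5.028553

5.0286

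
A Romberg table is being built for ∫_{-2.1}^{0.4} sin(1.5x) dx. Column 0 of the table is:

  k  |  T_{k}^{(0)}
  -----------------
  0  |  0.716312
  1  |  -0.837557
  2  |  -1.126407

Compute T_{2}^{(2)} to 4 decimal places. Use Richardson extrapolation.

Richardson extrapolation on the trapezoidal column (denominator 4−1=3):
T_{1}^{(1)} = -0.837557 + (-0.837557 − 0.716312)/3 = -1.355513
T_{2}^{(1)} = (4·(-1.126407) − (-0.837557)) / 3 = -1.222690
T_{2}^{(2)} = -1.222690 + (-1.222690 − (-1.355513))/15 = -1.213835

-1.2138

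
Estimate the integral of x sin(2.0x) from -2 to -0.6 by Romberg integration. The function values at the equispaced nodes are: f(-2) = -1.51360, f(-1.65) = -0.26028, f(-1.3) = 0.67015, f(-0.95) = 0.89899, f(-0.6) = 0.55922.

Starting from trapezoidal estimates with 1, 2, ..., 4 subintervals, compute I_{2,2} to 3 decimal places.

0.339

I_{0,0} (trapezoid, 1 panel, h=1.4000): -0.66807
I_{1,0} (trapezoid, 2 panels, h=0.7000): 0.13507
I_{2,0} (trapezoid, 4 panels, h=0.3500): 0.29108
I_{1,1} = 0.13507 + (0.13507 − (-0.66807))/3 = 0.40278
I_{2,1} = 0.29108 + (0.29108 − 0.13507)/3 = 0.34308
I_{2,2} = 0.34308 + (0.34308 − 0.40278)/15 = 0.33910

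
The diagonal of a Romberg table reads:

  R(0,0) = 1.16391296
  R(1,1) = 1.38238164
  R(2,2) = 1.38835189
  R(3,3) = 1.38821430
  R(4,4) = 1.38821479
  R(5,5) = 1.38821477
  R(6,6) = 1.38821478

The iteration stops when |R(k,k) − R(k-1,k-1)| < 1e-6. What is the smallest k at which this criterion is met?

k = 4

|R(1,1) − R(0,0)| = 0.21846868 ≥ 1e-6
|R(2,2) − R(1,1)| = 0.00597025 ≥ 1e-6
|R(3,3) − R(2,2)| = 0.00013759 ≥ 1e-6
|R(4,4) − R(3,3)| = 0.00000049 < 1e-6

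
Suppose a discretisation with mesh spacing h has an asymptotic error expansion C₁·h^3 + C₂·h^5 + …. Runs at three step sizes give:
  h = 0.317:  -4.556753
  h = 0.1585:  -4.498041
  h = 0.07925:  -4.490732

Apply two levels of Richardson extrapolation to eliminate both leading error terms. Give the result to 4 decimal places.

-4.4897

First eliminate the h^3 term (factor 2^3 = 8):
  B₁ = (8·(-4.498041) − (-4.556753))/7 = -4.489654
  B₂ = (8·(-4.490732) − (-4.498041))/7 = -4.489688
Then eliminate the h^5 term (factor 2^5 = 32):
  (32·(-4.489688) − (-4.489654))/31 = -4.489689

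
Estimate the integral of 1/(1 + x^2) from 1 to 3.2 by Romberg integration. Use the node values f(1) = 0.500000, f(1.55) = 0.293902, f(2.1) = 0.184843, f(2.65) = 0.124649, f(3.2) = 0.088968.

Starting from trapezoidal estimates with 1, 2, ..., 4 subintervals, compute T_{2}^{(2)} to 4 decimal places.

0.4824

T_{0}^{(0)} (trapezoid, 1 panel, h=2.2000): 0.647865
T_{1}^{(0)} (trapezoid, 2 panels, h=1.1000): 0.527260
T_{2}^{(0)} (trapezoid, 4 panels, h=0.5500): 0.493833
T_{1}^{(1)} = 0.527260 + (0.527260 − 0.647865)/3 = 0.487058
T_{2}^{(1)} = 0.493833 + (0.493833 − 0.527260)/3 = 0.482691
T_{2}^{(2)} = 0.482691 + (0.482691 − 0.487058)/15 = 0.482400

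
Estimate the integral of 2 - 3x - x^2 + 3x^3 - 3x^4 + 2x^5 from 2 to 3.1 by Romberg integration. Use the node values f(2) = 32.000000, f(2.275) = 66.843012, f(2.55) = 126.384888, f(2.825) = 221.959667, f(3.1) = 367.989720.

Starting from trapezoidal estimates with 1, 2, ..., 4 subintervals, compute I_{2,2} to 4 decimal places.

I_{0,0} (trapezoid, 1 panel, h=1.1000): 219.994346
I_{1,0} (trapezoid, 2 panels, h=0.5500): 179.508861
I_{2,0} (trapezoid, 4 panels, h=0.2750): 169.175167
I_{1,1} = 179.508861 + (179.508861 − 219.994346)/3 = 166.013699
I_{2,1} = 169.175167 + (169.175167 − 179.508861)/3 = 165.730602
I_{2,2} = 165.730602 + (165.730602 − 166.013699)/15 = 165.711729

165.7117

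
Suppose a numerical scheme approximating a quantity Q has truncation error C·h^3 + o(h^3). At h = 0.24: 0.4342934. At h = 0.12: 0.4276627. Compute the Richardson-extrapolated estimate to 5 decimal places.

The leading error scales as h^3; refining by a factor of 2 reduces it by 2^3 = 8.
Extrapolated value = (8·A(h/2) − A(h)) / (8 − 1)
= (8·0.4276627 − 0.4342934) / 7
= 2.9870082 / 7 = 0.4267155

0.42672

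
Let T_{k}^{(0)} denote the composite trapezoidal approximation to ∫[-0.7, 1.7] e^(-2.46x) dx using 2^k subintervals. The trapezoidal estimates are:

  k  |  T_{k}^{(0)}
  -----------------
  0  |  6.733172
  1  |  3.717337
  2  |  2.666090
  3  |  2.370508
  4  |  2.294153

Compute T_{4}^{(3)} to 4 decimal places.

2.2685

Richardson extrapolation on the trapezoidal column (denominator 4−1=3):
T_{2}^{(1)} = 2.666090 + (2.666090 − 3.717337)/3 = 2.315674
T_{3}^{(1)} = (4·2.370508 − 2.666090) / 3 = 2.271981
T_{4}^{(1)} = 2.294153 + (2.294153 − 2.370508)/3 = 2.268701
T_{3}^{(2)} = 2.271981 + (2.271981 − 2.315674)/15 = 2.269068
T_{4}^{(2)} = 2.268701 + (2.268701 − 2.271981)/15 = 2.268482
T_{4}^{(3)} = (64·2.268482 − 2.269068) / 63 = 2.268473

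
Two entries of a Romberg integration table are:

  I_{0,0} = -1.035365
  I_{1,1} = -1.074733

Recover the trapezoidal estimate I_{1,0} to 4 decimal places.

From I_{1,1} = (4·I_{1,0} − I_{0,0})/3, solve for I_{1,0}:
4·I_{1,0} = 3·(-1.074733) + (-1.035365) = -4.259564
I_{1,0} = -1.064891

-1.0649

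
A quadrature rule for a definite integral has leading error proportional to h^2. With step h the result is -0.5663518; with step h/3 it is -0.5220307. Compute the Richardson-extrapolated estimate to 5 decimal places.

The leading error scales as h^2; refining by a factor of 3 reduces it by 3^2 = 9.
Extrapolated value = (9·A(h/3) − A(h)) / (9 − 1)
= (9·(-0.5220307) − (-0.5663518)) / 8
= -4.1319245 / 8 = -0.5164906

-0.51649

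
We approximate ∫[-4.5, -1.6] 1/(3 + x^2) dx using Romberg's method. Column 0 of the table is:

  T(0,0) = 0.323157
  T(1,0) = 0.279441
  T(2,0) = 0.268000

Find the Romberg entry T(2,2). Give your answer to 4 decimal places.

Richardson extrapolation on the trapezoidal column (denominator 4−1=3):
T(1,1) = (4·0.279441 − 0.323157) / 3 = 0.264869
T(2,1) = (4·0.268000 − 0.279441) / 3 = 0.264186
T(2,2) = (16·0.264186 − 0.264869) / 15 = 0.264140

0.2641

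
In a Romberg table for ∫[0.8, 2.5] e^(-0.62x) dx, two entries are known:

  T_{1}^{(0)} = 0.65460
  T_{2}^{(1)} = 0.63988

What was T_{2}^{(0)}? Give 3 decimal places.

0.644

From T_{2}^{(1)} = (4·T_{2}^{(0)} − T_{1}^{(0)})/3, solve for T_{2}^{(0)}:
4·T_{2}^{(0)} = 3·0.63988 + 0.65460 = 2.57424
T_{2}^{(0)} = 0.64356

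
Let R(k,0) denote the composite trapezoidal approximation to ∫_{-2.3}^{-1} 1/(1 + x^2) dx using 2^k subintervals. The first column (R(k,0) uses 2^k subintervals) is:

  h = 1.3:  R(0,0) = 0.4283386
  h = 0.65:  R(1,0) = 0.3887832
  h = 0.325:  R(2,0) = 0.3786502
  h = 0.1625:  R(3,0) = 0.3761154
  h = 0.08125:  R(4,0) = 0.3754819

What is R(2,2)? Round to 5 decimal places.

Richardson extrapolation on the trapezoidal column (denominator 4−1=3):
R(1,1) = (4·0.3887832 − 0.4283386) / 3 = 0.3755981
R(2,1) = (4·0.3786502 − 0.3887832) / 3 = 0.3752725
R(2,2) = 0.3752725 + (0.3752725 − 0.3755981)/15 = 0.3752508

0.37525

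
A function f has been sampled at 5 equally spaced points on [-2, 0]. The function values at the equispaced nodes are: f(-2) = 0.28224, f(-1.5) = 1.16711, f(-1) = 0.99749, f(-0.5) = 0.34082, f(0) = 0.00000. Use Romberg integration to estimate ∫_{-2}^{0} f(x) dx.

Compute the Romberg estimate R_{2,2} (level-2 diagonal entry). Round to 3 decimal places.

R_{0,0} (trapezoid, 1 panel, h=2.0000): 0.28224
R_{1,0} (trapezoid, 2 panels, h=1.0000): 1.13861
R_{2,0} (trapezoid, 4 panels, h=0.5000): 1.32327
R_{1,1} = 1.13861 + (1.13861 − 0.28224)/3 = 1.42407
R_{2,1} = 1.32327 + (1.32327 − 1.13861)/3 = 1.38482
R_{2,2} = 1.38482 + (1.38482 − 1.42407)/15 = 1.38220

1.382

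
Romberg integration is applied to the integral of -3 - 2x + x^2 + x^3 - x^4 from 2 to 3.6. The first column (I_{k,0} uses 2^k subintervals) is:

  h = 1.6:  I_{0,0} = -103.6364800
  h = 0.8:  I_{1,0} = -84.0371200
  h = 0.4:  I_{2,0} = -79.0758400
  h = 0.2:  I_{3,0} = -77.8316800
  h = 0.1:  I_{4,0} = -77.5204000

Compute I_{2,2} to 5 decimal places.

-77.41662

I_{1,1} = (4·(-84.0371200) − (-103.6364800)) / 3 = -77.5040000
I_{2,1} = -79.0758400 + (-79.0758400 − (-84.0371200))/3 = -77.4220800
I_{2,2} = (16·(-77.4220800) − (-77.5040000)) / 15 = -77.4166187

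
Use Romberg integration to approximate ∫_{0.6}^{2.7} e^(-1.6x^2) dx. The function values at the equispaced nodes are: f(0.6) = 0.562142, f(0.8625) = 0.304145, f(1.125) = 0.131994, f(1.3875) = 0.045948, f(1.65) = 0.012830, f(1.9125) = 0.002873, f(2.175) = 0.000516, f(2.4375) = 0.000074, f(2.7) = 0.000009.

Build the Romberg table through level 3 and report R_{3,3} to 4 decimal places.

0.1984

R_{0,0} (trapezoid, 1 panel, h=2.1000): 0.590259
R_{1,0} (trapezoid, 2 panels, h=1.0500): 0.308601
R_{2,0} (trapezoid, 4 panels, h=0.5250): 0.223868
R_{3,0} (trapezoid, 8 panels, h=0.2625): 0.204607
R_{1,1} = 0.308601 + (0.308601 − 0.590259)/3 = 0.214715
R_{2,1} = 0.223868 + (0.223868 − 0.308601)/3 = 0.195624
R_{3,1} = 0.204607 + (0.204607 − 0.223868)/3 = 0.198187
R_{2,2} = 0.195624 + (0.195624 − 0.214715)/15 = 0.194351
R_{3,2} = 0.198187 + (0.198187 − 0.195624)/15 = 0.198358
R_{3,3} = 0.198358 + (0.198358 − 0.194351)/63 = 0.198422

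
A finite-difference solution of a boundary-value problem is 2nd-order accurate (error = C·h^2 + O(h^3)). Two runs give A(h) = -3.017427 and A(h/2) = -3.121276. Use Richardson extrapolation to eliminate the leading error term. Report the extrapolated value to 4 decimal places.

The leading error scales as h^2; refining by a factor of 2 reduces it by 2^2 = 4.
Extrapolated value = (4·A(h/2) − A(h)) / (4 − 1)
= (4·(-3.121276) − (-3.017427)) / 3
= -9.467677 / 3 = -3.155892

-3.1559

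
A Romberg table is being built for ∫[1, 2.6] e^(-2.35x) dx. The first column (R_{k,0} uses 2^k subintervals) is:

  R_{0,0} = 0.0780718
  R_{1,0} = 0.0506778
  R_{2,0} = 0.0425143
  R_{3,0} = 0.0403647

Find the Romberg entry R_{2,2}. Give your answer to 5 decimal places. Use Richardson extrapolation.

0.03968

Richardson extrapolation on the trapezoidal column (denominator 4−1=3):
R_{1,1} = 0.0506778 + (0.0506778 − 0.0780718)/3 = 0.0415465
R_{2,1} = 0.0425143 + (0.0425143 − 0.0506778)/3 = 0.0397931
R_{2,2} = 0.0397931 + (0.0397931 − 0.0415465)/15 = 0.0396762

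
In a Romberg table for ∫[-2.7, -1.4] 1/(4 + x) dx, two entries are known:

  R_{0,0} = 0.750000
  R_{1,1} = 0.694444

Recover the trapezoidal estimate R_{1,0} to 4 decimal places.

From R_{1,1} = (4·R_{1,0} − R_{0,0})/3, solve for R_{1,0}:
4·R_{1,0} = 3·0.694444 + 0.750000 = 2.833332
R_{1,0} = 0.708333

0.7083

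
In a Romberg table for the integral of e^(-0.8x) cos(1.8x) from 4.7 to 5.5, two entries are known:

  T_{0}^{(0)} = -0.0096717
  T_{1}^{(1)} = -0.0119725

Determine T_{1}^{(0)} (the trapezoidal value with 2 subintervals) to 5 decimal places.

-0.01140

From T_{1}^{(1)} = (4·T_{1}^{(0)} − T_{0}^{(0)})/3, solve for T_{1}^{(0)}:
4·T_{1}^{(0)} = 3·(-0.0119725) + (-0.0096717) = -0.0455892
T_{1}^{(0)} = -0.0113973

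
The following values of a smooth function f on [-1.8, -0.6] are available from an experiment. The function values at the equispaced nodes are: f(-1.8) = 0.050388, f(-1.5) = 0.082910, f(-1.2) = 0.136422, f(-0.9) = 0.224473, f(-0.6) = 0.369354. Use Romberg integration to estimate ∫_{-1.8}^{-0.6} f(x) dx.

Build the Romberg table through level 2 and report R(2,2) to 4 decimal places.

R(0,0) (trapezoid, 1 panel, h=1.2000): 0.251845
R(1,0) (trapezoid, 2 panels, h=0.6000): 0.207776
R(2,0) (trapezoid, 4 panels, h=0.3000): 0.196103
R(1,1) = 0.207776 + (0.207776 − 0.251845)/3 = 0.193086
R(2,1) = 0.196103 + (0.196103 − 0.207776)/3 = 0.192212
R(2,2) = 0.192212 + (0.192212 − 0.193086)/15 = 0.192154

0.1922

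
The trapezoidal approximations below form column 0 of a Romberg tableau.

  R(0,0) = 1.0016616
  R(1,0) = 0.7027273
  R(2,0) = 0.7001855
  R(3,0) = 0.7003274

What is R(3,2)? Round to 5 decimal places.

0.70044

R(2,1) = 0.7001855 + (0.7001855 − 0.7027273)/3 = 0.6993382
R(3,1) = 0.7003274 + (0.7003274 − 0.7001855)/3 = 0.7003747
R(3,2) = (16·0.7003747 − 0.6993382) / 15 = 0.7004438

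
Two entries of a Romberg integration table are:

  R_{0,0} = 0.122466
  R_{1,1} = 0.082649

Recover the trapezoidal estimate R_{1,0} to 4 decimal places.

From R_{1,1} = (4·R_{1,0} − R_{0,0})/3, solve for R_{1,0}:
4·R_{1,0} = 3·0.082649 + 0.122466 = 0.370413
R_{1,0} = 0.092603

0.0926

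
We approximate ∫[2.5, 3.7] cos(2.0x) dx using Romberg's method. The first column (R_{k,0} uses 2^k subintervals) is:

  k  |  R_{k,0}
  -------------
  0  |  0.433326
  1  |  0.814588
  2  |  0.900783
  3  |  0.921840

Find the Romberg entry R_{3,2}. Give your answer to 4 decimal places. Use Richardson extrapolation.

0.9288

Richardson extrapolation on the trapezoidal column (denominator 4−1=3):
R_{2,1} = 0.900783 + (0.900783 − 0.814588)/3 = 0.929515
R_{3,1} = (4·0.921840 − 0.900783) / 3 = 0.928859
R_{3,2} = (16·0.928859 − 0.929515) / 15 = 0.928815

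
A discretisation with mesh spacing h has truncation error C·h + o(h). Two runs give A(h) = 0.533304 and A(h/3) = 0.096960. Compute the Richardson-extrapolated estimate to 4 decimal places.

-0.1212

Extrapolated value = (3·A(h/3) − A(h)) / (3 − 1)
= (3·0.096960 − 0.533304) / 2
= -0.242424 / 2 = -0.121212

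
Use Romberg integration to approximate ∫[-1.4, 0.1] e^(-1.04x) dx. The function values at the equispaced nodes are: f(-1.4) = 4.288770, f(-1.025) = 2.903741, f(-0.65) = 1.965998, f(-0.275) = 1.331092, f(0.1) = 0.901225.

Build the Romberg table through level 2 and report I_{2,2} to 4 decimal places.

3.2573

I_{0,0} (trapezoid, 1 panel, h=1.5000): 3.892496
I_{1,0} (trapezoid, 2 panels, h=0.7500): 3.420747
I_{2,0} (trapezoid, 4 panels, h=0.3750): 3.298436
I_{1,1} = 3.420747 + (3.420747 − 3.892496)/3 = 3.263497
I_{2,1} = 3.298436 + (3.298436 − 3.420747)/3 = 3.257666
I_{2,2} = 3.257666 + (3.257666 − 3.263497)/15 = 3.257277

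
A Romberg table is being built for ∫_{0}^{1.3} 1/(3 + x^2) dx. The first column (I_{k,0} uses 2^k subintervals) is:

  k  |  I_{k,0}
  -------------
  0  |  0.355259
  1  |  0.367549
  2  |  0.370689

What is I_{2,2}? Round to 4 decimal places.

I_{1,1} = 0.367549 + (0.367549 − 0.355259)/3 = 0.371646
I_{2,1} = 0.370689 + (0.370689 − 0.367549)/3 = 0.371736
I_{2,2} = 0.371736 + (0.371736 − 0.371646)/15 = 0.371742

0.3717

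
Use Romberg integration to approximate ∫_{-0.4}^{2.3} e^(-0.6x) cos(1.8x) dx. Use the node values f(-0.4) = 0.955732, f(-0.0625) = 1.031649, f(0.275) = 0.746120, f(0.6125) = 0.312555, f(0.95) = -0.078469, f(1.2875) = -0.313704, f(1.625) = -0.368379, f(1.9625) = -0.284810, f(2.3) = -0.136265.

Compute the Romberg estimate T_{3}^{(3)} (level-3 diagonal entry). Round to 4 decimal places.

0.4953

T_{0}^{(0)} (trapezoid, 1 panel, h=2.7000): 1.106280
T_{1}^{(0)} (trapezoid, 2 panels, h=1.3500): 0.447207
T_{2}^{(0)} (trapezoid, 4 panels, h=0.6750): 0.478579
T_{3}^{(0)} (trapezoid, 8 panels, h=0.3375): 0.490960
T_{1}^{(1)} = 0.447207 + (0.447207 − 1.106280)/3 = 0.227516
T_{2}^{(1)} = 0.478579 + (0.478579 − 0.447207)/3 = 0.489036
T_{3}^{(1)} = 0.490960 + (0.490960 − 0.478579)/3 = 0.495087
T_{2}^{(2)} = 0.489036 + (0.489036 − 0.227516)/15 = 0.506471
T_{3}^{(2)} = 0.495087 + (0.495087 − 0.489036)/15 = 0.495490
T_{3}^{(3)} = 0.495490 + (0.495490 − 0.506471)/63 = 0.495316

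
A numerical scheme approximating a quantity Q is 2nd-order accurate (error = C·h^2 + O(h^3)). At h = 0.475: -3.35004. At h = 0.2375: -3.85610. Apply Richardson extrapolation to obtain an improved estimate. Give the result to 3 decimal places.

-4.025

The leading error scales as h^2; refining by a factor of 2 reduces it by 2^2 = 4.
Extrapolated value = (4·A(h/2) − A(h)) / (4 − 1)
= (4·(-3.85610) − (-3.35004)) / 3
= -12.07436 / 3 = -4.02479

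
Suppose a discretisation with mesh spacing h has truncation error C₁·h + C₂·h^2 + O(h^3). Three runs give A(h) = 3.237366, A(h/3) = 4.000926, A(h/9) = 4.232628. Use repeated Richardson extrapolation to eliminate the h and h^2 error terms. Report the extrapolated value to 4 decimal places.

4.3442

First eliminate the h term (factor 3^1 = 3):
  B₁ = (3·4.000926 − 3.237366)/2 = 4.382706
  B₂ = (3·4.232628 − 4.000926)/2 = 4.348479
Then eliminate the h^2 term (factor 3^2 = 9):
  (9·4.348479 − 4.382706)/8 = 4.344201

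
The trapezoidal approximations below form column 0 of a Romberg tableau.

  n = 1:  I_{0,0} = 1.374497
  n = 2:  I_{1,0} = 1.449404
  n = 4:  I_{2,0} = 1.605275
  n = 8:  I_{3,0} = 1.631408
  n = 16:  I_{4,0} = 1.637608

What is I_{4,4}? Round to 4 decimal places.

1.6397

I_{1,1} = (4·1.449404 − 1.374497) / 3 = 1.474373
I_{2,1} = (4·1.605275 − 1.449404) / 3 = 1.657232
I_{3,1} = (4·1.631408 − 1.605275) / 3 = 1.640119
I_{4,1} = (4·1.637608 − 1.631408) / 3 = 1.639675
I_{2,2} = (16·1.657232 − 1.474373) / 15 = 1.669423
I_{3,2} = (16·1.640119 − 1.657232) / 15 = 1.638978
I_{4,2} = (16·1.639675 − 1.640119) / 15 = 1.639645
I_{3,3} = 1.638978 + (1.638978 − 1.669423)/63 = 1.638495
I_{4,3} = 1.639645 + (1.639645 − 1.638978)/63 = 1.639656
I_{4,4} = 1.639656 + (1.639656 − 1.638495)/255 = 1.639661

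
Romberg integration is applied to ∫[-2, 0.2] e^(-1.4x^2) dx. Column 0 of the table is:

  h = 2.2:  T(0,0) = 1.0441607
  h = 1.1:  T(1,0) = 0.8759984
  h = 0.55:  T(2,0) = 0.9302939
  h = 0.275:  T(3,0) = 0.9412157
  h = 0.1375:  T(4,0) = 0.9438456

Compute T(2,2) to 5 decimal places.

0.95696

T(1,1) = 0.8759984 + (0.8759984 − 1.0441607)/3 = 0.8199443
T(2,1) = (4·0.9302939 − 0.8759984) / 3 = 0.9483924
T(2,2) = (16·0.9483924 − 0.8199443) / 15 = 0.9569556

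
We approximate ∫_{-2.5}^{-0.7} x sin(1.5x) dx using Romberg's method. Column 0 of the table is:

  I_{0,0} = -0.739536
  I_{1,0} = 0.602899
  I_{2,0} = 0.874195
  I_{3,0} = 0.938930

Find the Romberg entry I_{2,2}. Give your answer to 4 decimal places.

0.9589

Richardson extrapolation on the trapezoidal column (denominator 4−1=3):
I_{1,1} = (4·0.602899 − (-0.739536)) / 3 = 1.050377
I_{2,1} = 0.874195 + (0.874195 − 0.602899)/3 = 0.964627
I_{2,2} = 0.964627 + (0.964627 − 1.050377)/15 = 0.958910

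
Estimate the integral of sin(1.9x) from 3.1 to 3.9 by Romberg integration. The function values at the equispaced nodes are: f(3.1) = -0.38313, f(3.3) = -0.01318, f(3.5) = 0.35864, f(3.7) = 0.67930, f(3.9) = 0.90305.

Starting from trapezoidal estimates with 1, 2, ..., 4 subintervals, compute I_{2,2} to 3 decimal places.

I_{0,0} (trapezoid, 1 panel, h=0.8000): 0.20797
I_{1,0} (trapezoid, 2 panels, h=0.4000): 0.24744
I_{2,0} (trapezoid, 4 panels, h=0.2000): 0.25694
I_{1,1} = 0.24744 + (0.24744 − 0.20797)/3 = 0.26060
I_{2,1} = 0.25694 + (0.25694 − 0.24744)/3 = 0.26011
I_{2,2} = 0.26011 + (0.26011 − 0.26060)/15 = 0.26008

0.260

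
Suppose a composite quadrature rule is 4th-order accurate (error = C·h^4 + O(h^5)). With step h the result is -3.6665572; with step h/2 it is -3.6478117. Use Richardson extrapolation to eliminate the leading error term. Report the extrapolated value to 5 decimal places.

The leading error scales as h^4; refining by a factor of 2 reduces it by 2^4 = 16.
Extrapolated value = (16·A(h/2) − A(h)) / (16 − 1)
= (16·(-3.6478117) − (-3.6665572)) / 15
= -54.6984300 / 15 = -3.6465620

-3.64656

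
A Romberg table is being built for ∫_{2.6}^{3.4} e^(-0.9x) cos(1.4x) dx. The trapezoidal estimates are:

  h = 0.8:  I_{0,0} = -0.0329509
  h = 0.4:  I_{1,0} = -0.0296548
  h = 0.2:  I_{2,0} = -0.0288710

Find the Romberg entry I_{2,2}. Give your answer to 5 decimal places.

Richardson extrapolation on the trapezoidal column (denominator 4−1=3):
I_{1,1} = -0.0296548 + (-0.0296548 − (-0.0329509))/3 = -0.0285561
I_{2,1} = (4·(-0.0288710) − (-0.0296548)) / 3 = -0.0286097
I_{2,2} = (16·(-0.0286097) − (-0.0285561)) / 15 = -0.0286133
(Column j=1 coincides with Simpson's rule on the same nodes.)

-0.02861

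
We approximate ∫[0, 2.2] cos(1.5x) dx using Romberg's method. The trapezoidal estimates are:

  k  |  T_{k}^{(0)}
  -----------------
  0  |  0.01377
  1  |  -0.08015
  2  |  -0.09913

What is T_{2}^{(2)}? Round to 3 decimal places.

-0.105

Richardson extrapolation on the trapezoidal column (denominator 4−1=3):
T_{1}^{(1)} = -0.08015 + (-0.08015 − 0.01377)/3 = -0.11146
T_{2}^{(1)} = (4·(-0.09913) − (-0.08015)) / 3 = -0.10546
T_{2}^{(2)} = -0.10546 + (-0.10546 − (-0.11146))/15 = -0.10506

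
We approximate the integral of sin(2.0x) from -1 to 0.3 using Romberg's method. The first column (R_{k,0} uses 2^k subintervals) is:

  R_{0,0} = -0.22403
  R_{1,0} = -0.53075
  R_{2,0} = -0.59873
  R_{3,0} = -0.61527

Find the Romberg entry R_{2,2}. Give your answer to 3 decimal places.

-0.621

R_{1,1} = (4·(-0.53075) − (-0.22403)) / 3 = -0.63299
R_{2,1} = (4·(-0.59873) − (-0.53075)) / 3 = -0.62139
R_{2,2} = -0.62139 + (-0.62139 − (-0.63299))/15 = -0.62062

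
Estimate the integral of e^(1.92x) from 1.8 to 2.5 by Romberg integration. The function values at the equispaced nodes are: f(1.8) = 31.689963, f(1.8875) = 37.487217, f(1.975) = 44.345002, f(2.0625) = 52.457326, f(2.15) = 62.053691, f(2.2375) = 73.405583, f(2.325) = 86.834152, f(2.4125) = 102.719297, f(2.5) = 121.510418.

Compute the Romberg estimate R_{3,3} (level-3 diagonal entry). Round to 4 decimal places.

46.7815

R_{0,0} (trapezoid, 1 panel, h=0.7000): 53.620133
R_{1,0} (trapezoid, 2 panels, h=0.3500): 48.528859
R_{2,0} (trapezoid, 4 panels, h=0.1750): 47.220781
R_{3,0} (trapezoid, 8 panels, h=0.0875): 46.891465
R_{1,1} = 48.528859 + (48.528859 − 53.620133)/3 = 46.831768
R_{2,1} = 47.220781 + (47.220781 − 48.528859)/3 = 46.784755
R_{3,1} = 46.891465 + (46.891465 − 47.220781)/3 = 46.781693
R_{2,2} = 46.784755 + (46.784755 − 46.831768)/15 = 46.781621
R_{3,2} = 46.781693 + (46.781693 − 46.784755)/15 = 46.781489
R_{3,3} = 46.781489 + (46.781489 − 46.781621)/63 = 46.781487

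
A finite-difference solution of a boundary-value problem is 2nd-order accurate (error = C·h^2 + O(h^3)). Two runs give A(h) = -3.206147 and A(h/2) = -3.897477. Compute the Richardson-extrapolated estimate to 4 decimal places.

-4.1279

Extrapolated value = (4·A(h/2) − A(h)) / (4 − 1)
= (4·(-3.897477) − (-3.206147)) / 3
= -12.383761 / 3 = -4.127920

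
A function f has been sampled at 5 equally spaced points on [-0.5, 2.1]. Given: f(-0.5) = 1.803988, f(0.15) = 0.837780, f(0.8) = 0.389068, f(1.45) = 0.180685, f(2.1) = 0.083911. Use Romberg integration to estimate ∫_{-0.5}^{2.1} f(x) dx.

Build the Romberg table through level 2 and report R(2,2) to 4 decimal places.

R(0,0) (trapezoid, 1 panel, h=2.6000): 2.454269
R(1,0) (trapezoid, 2 panels, h=1.3000): 1.732923
R(2,0) (trapezoid, 4 panels, h=0.6500): 1.528464
R(1,1) = 1.732923 + (1.732923 − 2.454269)/3 = 1.492474
R(2,1) = 1.528464 + (1.528464 − 1.732923)/3 = 1.460311
R(2,2) = 1.460311 + (1.460311 − 1.492474)/15 = 1.458167

1.4582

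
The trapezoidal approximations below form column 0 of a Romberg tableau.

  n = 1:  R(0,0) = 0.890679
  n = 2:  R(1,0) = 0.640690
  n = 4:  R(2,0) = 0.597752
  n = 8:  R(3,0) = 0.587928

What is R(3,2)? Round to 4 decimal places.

Richardson extrapolation on the trapezoidal column (denominator 4−1=3):
R(2,1) = (4·0.597752 − 0.640690) / 3 = 0.583439
R(3,1) = (4·0.587928 − 0.597752) / 3 = 0.584653
R(3,2) = (16·0.584653 − 0.583439) / 15 = 0.584734

0.5847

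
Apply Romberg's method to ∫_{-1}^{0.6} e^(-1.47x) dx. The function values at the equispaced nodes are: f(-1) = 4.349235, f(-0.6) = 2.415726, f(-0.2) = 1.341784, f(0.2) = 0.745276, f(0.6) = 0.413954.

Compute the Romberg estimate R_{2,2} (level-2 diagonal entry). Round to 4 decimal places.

R_{0,0} (trapezoid, 1 panel, h=1.6000): 3.810551
R_{1,0} (trapezoid, 2 panels, h=0.8000): 2.978703
R_{2,0} (trapezoid, 4 panels, h=0.4000): 2.753752
R_{1,1} = 2.978703 + (2.978703 − 3.810551)/3 = 2.701420
R_{2,1} = 2.753752 + (2.753752 − 2.978703)/3 = 2.678768
R_{2,2} = 2.678768 + (2.678768 − 2.701420)/15 = 2.677258

2.6773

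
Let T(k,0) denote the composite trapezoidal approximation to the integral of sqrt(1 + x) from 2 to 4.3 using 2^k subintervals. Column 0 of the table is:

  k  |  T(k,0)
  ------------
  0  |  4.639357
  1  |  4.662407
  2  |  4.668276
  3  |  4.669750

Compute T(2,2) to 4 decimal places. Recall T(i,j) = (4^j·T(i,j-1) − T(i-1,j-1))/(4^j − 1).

4.6702

T(1,1) = 4.662407 + (4.662407 − 4.639357)/3 = 4.670090
T(2,1) = (4·4.668276 − 4.662407) / 3 = 4.670232
T(2,2) = (16·4.670232 − 4.670090) / 15 = 4.670241
(Column j=1 coincides with Simpson's rule on the same nodes.)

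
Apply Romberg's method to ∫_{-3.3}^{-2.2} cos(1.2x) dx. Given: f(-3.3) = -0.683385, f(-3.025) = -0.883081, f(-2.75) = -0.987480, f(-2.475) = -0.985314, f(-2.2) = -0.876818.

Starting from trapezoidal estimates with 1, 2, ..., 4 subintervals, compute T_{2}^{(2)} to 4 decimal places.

T_{0}^{(0)} (trapezoid, 1 panel, h=1.1000): -0.858112
T_{1}^{(0)} (trapezoid, 2 panels, h=0.5500): -0.972170
T_{2}^{(0)} (trapezoid, 4 panels, h=0.2750): -0.999894
T_{1}^{(1)} = -0.972170 + (-0.972170 − (-0.858112))/3 = -1.010189
T_{2}^{(1)} = -0.999894 + (-0.999894 − (-0.972170))/3 = -1.009135
T_{2}^{(2)} = -1.009135 + (-1.009135 − (-1.010189))/15 = -1.009065

-1.0091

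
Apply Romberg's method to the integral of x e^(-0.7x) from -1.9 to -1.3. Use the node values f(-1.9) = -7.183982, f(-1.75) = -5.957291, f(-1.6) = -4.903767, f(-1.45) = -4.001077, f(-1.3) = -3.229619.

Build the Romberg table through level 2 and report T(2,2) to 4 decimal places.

-3.0027

T(0,0) (trapezoid, 1 panel, h=0.6000): -3.124080
T(1,0) (trapezoid, 2 panels, h=0.3000): -3.033170
T(2,0) (trapezoid, 4 panels, h=0.1500): -3.010340
T(1,1) = -3.033170 + (-3.033170 − (-3.124080))/3 = -3.002867
T(2,1) = -3.010340 + (-3.010340 − (-3.033170))/3 = -3.002730
T(2,2) = -3.002730 + (-3.002730 − (-3.002867))/15 = -3.002721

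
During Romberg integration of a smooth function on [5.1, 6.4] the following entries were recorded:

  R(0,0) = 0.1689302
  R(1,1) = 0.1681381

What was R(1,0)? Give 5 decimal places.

From R(1,1) = (4·R(1,0) − R(0,0))/3, solve for R(1,0):
4·R(1,0) = 3·0.1681381 + 0.1689302 = 0.6733445
R(1,0) = 0.1683361

0.16834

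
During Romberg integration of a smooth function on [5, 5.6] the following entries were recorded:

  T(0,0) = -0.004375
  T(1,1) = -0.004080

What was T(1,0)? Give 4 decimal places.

From T(1,1) = (4·T(1,0) − T(0,0))/3, solve for T(1,0):
4·T(1,0) = 3·(-0.004080) + (-0.004375) = -0.016615
T(1,0) = -0.004154

-0.0042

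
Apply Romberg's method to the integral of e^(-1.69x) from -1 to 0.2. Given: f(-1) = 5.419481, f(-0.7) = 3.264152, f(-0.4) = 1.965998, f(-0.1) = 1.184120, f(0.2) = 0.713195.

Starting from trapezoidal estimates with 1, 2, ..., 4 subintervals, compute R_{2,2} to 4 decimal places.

2.7849

R_{0,0} (trapezoid, 1 panel, h=1.2000): 3.679606
R_{1,0} (trapezoid, 2 panels, h=0.6000): 3.019402
R_{2,0} (trapezoid, 4 panels, h=0.3000): 2.844182
R_{1,1} = 3.019402 + (3.019402 − 3.679606)/3 = 2.799334
R_{2,1} = 2.844182 + (2.844182 − 3.019402)/3 = 2.785775
R_{2,2} = 2.785775 + (2.785775 − 2.799334)/15 = 2.784871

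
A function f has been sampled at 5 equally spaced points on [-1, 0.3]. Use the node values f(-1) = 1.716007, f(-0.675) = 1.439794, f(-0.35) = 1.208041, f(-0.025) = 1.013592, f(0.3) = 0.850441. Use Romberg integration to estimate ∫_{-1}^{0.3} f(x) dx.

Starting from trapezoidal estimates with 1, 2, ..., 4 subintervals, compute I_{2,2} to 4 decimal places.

1.6029

I_{0,0} (trapezoid, 1 panel, h=1.3000): 1.668191
I_{1,0} (trapezoid, 2 panels, h=0.6500): 1.619322
I_{2,0} (trapezoid, 4 panels, h=0.3250): 1.607012
I_{1,1} = 1.619322 + (1.619322 − 1.668191)/3 = 1.603032
I_{2,1} = 1.607012 + (1.607012 − 1.619322)/3 = 1.602909
I_{2,2} = 1.602909 + (1.602909 − 1.603032)/15 = 1.602901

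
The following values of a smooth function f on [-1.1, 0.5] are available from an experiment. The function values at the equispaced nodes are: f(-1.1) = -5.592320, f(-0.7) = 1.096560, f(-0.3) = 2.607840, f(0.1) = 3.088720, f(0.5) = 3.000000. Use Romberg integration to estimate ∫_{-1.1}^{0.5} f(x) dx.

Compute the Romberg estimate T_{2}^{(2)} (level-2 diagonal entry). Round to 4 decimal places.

T_{0}^{(0)} (trapezoid, 1 panel, h=1.6000): -2.073856
T_{1}^{(0)} (trapezoid, 2 panels, h=0.8000): 1.049344
T_{2}^{(0)} (trapezoid, 4 panels, h=0.4000): 2.198784
T_{1}^{(1)} = 1.049344 + (1.049344 − (-2.073856))/3 = 2.090411
T_{2}^{(1)} = 2.198784 + (2.198784 − 1.049344)/3 = 2.581931
T_{2}^{(2)} = 2.581931 + (2.581931 − 2.090411)/15 = 2.614699

2.6147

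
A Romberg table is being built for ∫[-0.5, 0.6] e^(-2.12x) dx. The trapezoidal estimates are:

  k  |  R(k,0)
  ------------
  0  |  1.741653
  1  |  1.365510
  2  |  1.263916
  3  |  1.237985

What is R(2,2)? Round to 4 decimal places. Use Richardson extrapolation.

R(1,1) = (4·1.365510 − 1.741653) / 3 = 1.240129
R(2,1) = 1.263916 + (1.263916 − 1.365510)/3 = 1.230051
R(2,2) = 1.230051 + (1.230051 − 1.240129)/15 = 1.229379

1.2294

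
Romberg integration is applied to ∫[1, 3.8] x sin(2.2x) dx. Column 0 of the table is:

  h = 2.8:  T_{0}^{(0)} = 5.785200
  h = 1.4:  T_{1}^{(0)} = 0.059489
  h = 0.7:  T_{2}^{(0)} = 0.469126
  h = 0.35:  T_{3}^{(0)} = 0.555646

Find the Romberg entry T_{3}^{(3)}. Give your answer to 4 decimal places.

0.5801

Richardson extrapolation on the trapezoidal column (denominator 4−1=3):
T_{1}^{(1)} = 0.059489 + (0.059489 − 5.785200)/3 = -1.849081
T_{2}^{(1)} = 0.469126 + (0.469126 − 0.059489)/3 = 0.605672
T_{3}^{(1)} = 0.555646 + (0.555646 − 0.469126)/3 = 0.584486
T_{2}^{(2)} = 0.605672 + (0.605672 − (-1.849081))/15 = 0.769322
T_{3}^{(2)} = 0.584486 + (0.584486 − 0.605672)/15 = 0.583074
T_{3}^{(3)} = 0.583074 + (0.583074 − 0.769322)/63 = 0.580118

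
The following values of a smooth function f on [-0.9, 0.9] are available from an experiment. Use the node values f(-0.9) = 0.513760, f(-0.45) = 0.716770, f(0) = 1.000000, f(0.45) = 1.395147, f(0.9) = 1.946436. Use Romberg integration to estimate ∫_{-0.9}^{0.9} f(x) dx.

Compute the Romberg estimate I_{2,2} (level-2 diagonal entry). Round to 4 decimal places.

1.9361

I_{0,0} (trapezoid, 1 panel, h=1.8000): 2.214176
I_{1,0} (trapezoid, 2 panels, h=0.9000): 2.007088
I_{2,0} (trapezoid, 4 panels, h=0.4500): 1.953907
I_{1,1} = 2.007088 + (2.007088 − 2.214176)/3 = 1.938059
I_{2,1} = 1.953907 + (1.953907 − 2.007088)/3 = 1.936180
I_{2,2} = 1.936180 + (1.936180 − 1.938059)/15 = 1.936055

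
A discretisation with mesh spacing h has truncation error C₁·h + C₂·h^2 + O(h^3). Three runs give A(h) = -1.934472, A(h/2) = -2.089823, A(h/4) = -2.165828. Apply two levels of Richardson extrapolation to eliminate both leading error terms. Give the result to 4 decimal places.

-2.2407

First eliminate the h term (factor 2^1 = 2):
  B₁ = (2·(-2.089823) − (-1.934472))/1 = -2.245174
  B₂ = (2·(-2.165828) − (-2.089823))/1 = -2.241833
Then eliminate the h^2 term (factor 2^2 = 4):
  (4·(-2.241833) − (-2.245174))/3 = -2.240719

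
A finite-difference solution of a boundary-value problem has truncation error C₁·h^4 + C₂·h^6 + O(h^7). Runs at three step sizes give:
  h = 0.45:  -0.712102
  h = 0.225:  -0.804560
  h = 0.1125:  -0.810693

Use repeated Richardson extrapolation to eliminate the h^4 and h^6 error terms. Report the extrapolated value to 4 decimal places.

-0.8111

First eliminate the h^4 term (factor 2^4 = 16):
  B₁ = (16·(-0.804560) − (-0.712102))/15 = -0.810724
  B₂ = (16·(-0.810693) − (-0.804560))/15 = -0.811102
Then eliminate the h^6 term (factor 2^6 = 64):
  (64·(-0.811102) − (-0.810724))/63 = -0.811108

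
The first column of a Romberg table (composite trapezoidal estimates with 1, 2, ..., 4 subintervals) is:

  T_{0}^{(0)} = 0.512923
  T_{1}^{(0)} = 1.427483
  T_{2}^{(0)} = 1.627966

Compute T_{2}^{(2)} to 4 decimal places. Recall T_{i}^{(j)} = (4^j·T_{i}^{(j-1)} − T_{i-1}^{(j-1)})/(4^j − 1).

Richardson extrapolation on the trapezoidal column (denominator 4−1=3):
T_{1}^{(1)} = 1.427483 + (1.427483 − 0.512923)/3 = 1.732336
T_{2}^{(1)} = 1.627966 + (1.627966 − 1.427483)/3 = 1.694794
T_{2}^{(2)} = (16·1.694794 − 1.732336) / 15 = 1.692291

1.6923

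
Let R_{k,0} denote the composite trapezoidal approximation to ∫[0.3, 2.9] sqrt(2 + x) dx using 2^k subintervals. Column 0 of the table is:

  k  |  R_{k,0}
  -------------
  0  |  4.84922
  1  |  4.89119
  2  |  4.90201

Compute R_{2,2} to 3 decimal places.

Richardson extrapolation on the trapezoidal column (denominator 4−1=3):
R_{1,1} = (4·4.89119 − 4.84922) / 3 = 4.90518
R_{2,1} = 4.90201 + (4.90201 − 4.89119)/3 = 4.90562
R_{2,2} = (16·4.90562 − 4.90518) / 15 = 4.90565

4.906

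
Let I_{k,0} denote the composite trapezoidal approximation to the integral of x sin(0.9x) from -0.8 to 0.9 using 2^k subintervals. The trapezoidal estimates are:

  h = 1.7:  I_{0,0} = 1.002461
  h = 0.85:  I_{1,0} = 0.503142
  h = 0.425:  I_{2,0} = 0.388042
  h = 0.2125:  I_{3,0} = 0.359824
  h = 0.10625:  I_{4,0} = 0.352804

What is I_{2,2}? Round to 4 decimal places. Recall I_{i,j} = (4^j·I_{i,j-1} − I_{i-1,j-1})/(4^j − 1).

Richardson extrapolation on the trapezoidal column (denominator 4−1=3):
I_{1,1} = (4·0.503142 − 1.002461) / 3 = 0.336702
I_{2,1} = 0.388042 + (0.388042 − 0.503142)/3 = 0.349675
I_{2,2} = 0.349675 + (0.349675 − 0.336702)/15 = 0.350540

0.3505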